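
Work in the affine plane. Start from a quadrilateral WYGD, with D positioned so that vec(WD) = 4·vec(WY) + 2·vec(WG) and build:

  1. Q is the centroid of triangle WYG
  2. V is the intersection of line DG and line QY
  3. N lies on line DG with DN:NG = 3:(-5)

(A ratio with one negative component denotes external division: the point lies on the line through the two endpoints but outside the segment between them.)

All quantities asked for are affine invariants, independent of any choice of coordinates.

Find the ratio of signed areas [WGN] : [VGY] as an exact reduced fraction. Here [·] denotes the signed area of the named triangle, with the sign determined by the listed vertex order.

[WGN]:[VGY] = 12

Assign W = (0, 0), Y = (1, 0), G = (0, 1), D = (4, 2) — the answer is frame-independent, so this choice is without loss of generality.
1. Q is the centroid of triangle WYG ⇒ Q = (1/3, 1/3)
2. V is the intersection of line DG and line QY ⇒ V = (-2/3, 5/6)
3. N lies on line DG with DN:NG = 3:(-5) ⇒ N = (10, 7/2)
2·[WGN] = -10, 2·[VGY] = -5/6
[WGN]:[VGY] = -10:-5/6 = 12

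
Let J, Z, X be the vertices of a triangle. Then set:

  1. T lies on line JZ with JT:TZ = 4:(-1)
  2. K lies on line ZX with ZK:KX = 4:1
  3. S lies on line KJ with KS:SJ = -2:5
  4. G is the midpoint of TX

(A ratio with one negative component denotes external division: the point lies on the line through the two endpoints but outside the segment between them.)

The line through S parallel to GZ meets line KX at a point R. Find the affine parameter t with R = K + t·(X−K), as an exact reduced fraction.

Assign J = (0, 0), Z = (1, 0), X = (0, 1) — the answer is frame-independent, so this choice is without loss of generality.
1. T lies on line JZ with JT:TZ = 4:(-1) ⇒ T = (4/3, 0)
2. K lies on line ZX with ZK:KX = 4:1 ⇒ K = (1/5, 4/5)
3. S lies on line KJ with KS:SJ = -2:5 ⇒ S = (1/3, 4/3)
4. G is the midpoint of TX ⇒ G = (2/3, 1/2)
through S parallel to GZ: direction (1/3, -1/2); meets KX at R = (5/3, -2/3)
R = K + t·(X−K) with t = -22/3

t = -22/3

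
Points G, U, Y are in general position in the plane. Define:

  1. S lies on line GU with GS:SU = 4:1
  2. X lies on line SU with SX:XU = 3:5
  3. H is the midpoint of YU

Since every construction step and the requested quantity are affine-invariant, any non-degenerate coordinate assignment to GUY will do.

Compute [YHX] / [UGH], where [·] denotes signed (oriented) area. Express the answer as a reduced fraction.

Set G = (0, 0), U = (1, 0), Y = (0, 1); any affine frame gives the same invariant.
1. S lies on line GU with GS:SU = 4:1 ⇒ S = (4/5, 0)
2. X lies on line SU with SX:XU = 3:5 ⇒ X = (7/8, 0)
3. H is the midpoint of YU ⇒ H = (1/2, 1/2)
2·[YHX] = -1/16, 2·[UGH] = -1/2
[YHX]:[UGH] = -1/16:-1/2 = 1/8

[YHX]:[UGH] = 1/8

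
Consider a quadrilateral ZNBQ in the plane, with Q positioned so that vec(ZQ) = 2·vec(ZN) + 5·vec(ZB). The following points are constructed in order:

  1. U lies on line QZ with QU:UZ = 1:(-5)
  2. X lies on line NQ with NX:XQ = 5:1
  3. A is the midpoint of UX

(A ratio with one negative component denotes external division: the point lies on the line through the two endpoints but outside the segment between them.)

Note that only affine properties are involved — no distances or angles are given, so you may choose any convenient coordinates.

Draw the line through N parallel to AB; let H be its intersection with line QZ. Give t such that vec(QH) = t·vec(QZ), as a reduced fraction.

t = 159/58

Assign Z = (0, 0), N = (1, 0), B = (0, 1), Q = (2, 5) — the answer is frame-independent, so this choice is without loss of generality.
1. U lies on line QZ with QU:UZ = 1:(-5) ⇒ U = (5/2, 25/4)
2. X lies on line NQ with NX:XQ = 5:1 ⇒ X = (11/6, 25/6)
3. A is the midpoint of UX ⇒ A = (13/6, 125/24)
through N parallel to AB: direction (-13/6, -101/24); meets QZ at H = (-101/29, -505/58)
H = Q + t·(Z−Q) with t = 159/58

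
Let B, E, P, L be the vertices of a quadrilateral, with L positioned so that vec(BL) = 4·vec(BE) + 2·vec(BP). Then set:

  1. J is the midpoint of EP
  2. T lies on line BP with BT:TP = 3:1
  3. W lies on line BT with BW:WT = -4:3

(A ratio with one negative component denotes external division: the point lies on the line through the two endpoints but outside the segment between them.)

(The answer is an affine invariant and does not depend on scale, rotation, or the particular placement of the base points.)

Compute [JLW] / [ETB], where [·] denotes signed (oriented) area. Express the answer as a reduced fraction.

[JLW]:[ETB] = 38/3

Choose coordinates B = (0, 0), E = (1, 0), P = (0, 1), L = (4, 2).
1. J is the midpoint of EP ⇒ J = (1/2, 1/2)
2. T lies on line BP with BT:TP = 3:1 ⇒ T = (0, 3/4)
3. W lies on line BT with BW:WT = -4:3 ⇒ W = (0, 3)
2·[JLW] = 19/2, 2·[ETB] = 3/4
[JLW]:[ETB] = 19/2:3/4 = 38/3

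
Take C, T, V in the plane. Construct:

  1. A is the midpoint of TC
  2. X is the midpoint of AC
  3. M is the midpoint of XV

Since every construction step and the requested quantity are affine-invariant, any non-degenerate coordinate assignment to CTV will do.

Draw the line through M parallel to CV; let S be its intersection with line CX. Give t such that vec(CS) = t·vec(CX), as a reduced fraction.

t = 1/2

Set C = (0, 0), T = (1, 0), V = (0, 1); any affine frame gives the same invariant.
1. A is the midpoint of TC ⇒ A = (1/2, 0)
2. X is the midpoint of AC ⇒ X = (1/4, 0)
3. M is the midpoint of XV ⇒ M = (1/8, 1/2)
through M parallel to CV: direction (0, 1); meets CX at S = (1/8, 0)
S = C + t·(X−C) with t = 1/2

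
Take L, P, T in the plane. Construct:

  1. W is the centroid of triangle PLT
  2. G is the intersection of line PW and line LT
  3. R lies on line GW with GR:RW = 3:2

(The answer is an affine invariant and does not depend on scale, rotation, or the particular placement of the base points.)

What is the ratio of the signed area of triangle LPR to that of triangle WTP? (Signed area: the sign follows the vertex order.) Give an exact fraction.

Assign L = (0, 0), P = (1, 0), T = (0, 1) — the answer is frame-independent, so this choice is without loss of generality.
1. W is the centroid of triangle PLT ⇒ W = (1/3, 1/3)
2. G is the intersection of line PW and line LT ⇒ G = (0, 1/2)
3. R lies on line GW with GR:RW = 3:2 ⇒ R = (1/5, 2/5)
2·[LPR] = 2/5, 2·[WTP] = -1/3
[LPR]:[WTP] = 2/5:-1/3 = -6/5

[LPR]:[WTP] = -6/5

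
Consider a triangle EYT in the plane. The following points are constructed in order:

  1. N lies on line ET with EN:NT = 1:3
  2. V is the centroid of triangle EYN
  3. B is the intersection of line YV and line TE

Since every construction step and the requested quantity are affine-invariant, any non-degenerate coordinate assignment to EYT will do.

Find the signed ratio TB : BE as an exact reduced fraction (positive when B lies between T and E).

Assign E = (0, 0), Y = (1, 0), T = (0, 1) — the answer is frame-independent, so this choice is without loss of generality.
1. N lies on line ET with EN:NT = 1:3 ⇒ N = (0, 1/4)
2. V is the centroid of triangle EYN ⇒ V = (1/3, 1/12)
3. B is the intersection of line YV and line TE ⇒ B = (0, 1/8)
B = T + t·(E−T) with t = 7/8, so TB:BE = t:(1−t) = 7/8:1/8

TB:BE = 7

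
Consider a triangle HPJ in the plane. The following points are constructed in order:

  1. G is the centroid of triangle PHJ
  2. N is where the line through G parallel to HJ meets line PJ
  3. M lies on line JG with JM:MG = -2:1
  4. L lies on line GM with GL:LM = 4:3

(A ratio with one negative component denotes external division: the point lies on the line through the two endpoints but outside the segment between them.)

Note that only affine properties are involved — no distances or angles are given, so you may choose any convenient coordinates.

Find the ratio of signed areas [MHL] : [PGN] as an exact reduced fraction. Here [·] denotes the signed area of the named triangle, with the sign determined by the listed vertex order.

[MHL]:[PGN] = 9/14

Assign H = (0, 0), P = (1, 0), J = (0, 1) — the answer is frame-independent, so this choice is without loss of generality.
1. G is the centroid of triangle PHJ ⇒ G = (1/3, 1/3)
2. N is where the line through G parallel to HJ meets line PJ ⇒ N = (1/3, 2/3)
3. M lies on line JG with JM:MG = -2:1 ⇒ M = (2/3, -1/3)
4. L lies on line GM with GL:LM = 4:3 ⇒ L = (11/21, -1/21)
2·[MHL] = -1/7, 2·[PGN] = -2/9
[MHL]:[PGN] = -1/7:-2/9 = 9/14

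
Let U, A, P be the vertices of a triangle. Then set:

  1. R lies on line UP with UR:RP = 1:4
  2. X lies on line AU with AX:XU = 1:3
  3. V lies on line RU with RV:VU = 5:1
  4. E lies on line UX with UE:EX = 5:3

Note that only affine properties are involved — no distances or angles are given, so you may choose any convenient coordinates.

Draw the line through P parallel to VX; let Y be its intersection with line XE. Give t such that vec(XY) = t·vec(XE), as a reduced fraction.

t = -232/3

Assign U = (0, 0), A = (1, 0), P = (0, 1) — the answer is frame-independent, so this choice is without loss of generality.
1. R lies on line UP with UR:RP = 1:4 ⇒ R = (0, 1/5)
2. X lies on line AU with AX:XU = 1:3 ⇒ X = (3/4, 0)
3. V lies on line RU with RV:VU = 5:1 ⇒ V = (0, 1/30)
4. E lies on line UX with UE:EX = 5:3 ⇒ E = (15/32, 0)
through P parallel to VX: direction (3/4, -1/30); meets XE at Y = (45/2, 0)
Y = X + t·(E−X) with t = -232/3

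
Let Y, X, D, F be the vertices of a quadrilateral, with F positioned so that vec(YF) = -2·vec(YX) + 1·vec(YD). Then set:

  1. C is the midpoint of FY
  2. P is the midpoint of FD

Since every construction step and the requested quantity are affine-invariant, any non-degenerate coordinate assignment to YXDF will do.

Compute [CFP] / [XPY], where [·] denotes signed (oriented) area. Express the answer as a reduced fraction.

[CFP]:[XPY] = -1/2

Assign Y = (0, 0), X = (1, 0), D = (0, 1), F = (-2, 1) — the answer is frame-independent, so this choice is without loss of generality.
1. C is the midpoint of FY ⇒ C = (-1, 1/2)
2. P is the midpoint of FD ⇒ P = (-1, 1)
2·[CFP] = -1/2, 2·[XPY] = 1
[CFP]:[XPY] = -1/2:1 = -1/2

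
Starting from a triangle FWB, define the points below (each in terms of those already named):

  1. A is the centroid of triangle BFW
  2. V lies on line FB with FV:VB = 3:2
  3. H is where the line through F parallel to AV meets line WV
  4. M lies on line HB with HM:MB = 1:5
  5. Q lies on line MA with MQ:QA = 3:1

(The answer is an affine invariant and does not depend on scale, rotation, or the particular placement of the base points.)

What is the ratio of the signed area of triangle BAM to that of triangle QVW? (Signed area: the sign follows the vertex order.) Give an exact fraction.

[BAM]:[QVW] = 115/3

Work in coordinates with F = (0, 0), W = (1, 0), B = (0, 1).
1. A is the centroid of triangle BFW ⇒ A = (1/3, 1/3)
2. V lies on line FB with FV:VB = 3:2 ⇒ V = (0, 3/5)
3. H is where the line through F parallel to AV meets line WV ⇒ H = (-3, 12/5)
4. M lies on line HB with HM:MB = 1:5 ⇒ M = (-5/2, 13/6)
5. Q lies on line MA with MQ:QA = 3:1 ⇒ Q = (-3/8, 19/24)
2·[BAM] = -23/18, 2·[QVW] = -1/30
[BAM]:[QVW] = -23/18:-1/30 = 115/3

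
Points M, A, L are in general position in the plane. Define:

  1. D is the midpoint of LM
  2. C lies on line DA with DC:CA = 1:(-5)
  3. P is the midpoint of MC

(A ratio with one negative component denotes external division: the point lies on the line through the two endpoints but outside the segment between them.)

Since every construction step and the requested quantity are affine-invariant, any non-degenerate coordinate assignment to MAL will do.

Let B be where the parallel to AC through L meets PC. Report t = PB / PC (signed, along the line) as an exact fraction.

t = 3

Work in coordinates with M = (0, 0), A = (1, 0), L = (0, 1).
1. D is the midpoint of LM ⇒ D = (0, 1/2)
2. C lies on line DA with DC:CA = 1:(-5) ⇒ C = (-1/4, 5/8)
3. P is the midpoint of MC ⇒ P = (-1/8, 5/16)
through L parallel to AC: direction (-5/4, 5/8); meets PC at B = (-1/2, 5/4)
B = P + t·(C−P) with t = 3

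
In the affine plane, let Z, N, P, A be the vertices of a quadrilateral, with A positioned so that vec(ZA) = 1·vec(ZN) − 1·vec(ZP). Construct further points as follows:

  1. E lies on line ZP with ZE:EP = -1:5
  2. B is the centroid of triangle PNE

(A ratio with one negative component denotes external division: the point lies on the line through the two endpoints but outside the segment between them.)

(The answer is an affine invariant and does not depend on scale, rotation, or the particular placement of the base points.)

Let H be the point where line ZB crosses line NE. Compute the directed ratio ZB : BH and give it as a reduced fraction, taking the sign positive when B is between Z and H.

ZB:BH = -2/5

Assign Z = (0, 0), N = (1, 0), P = (0, 1), A = (1, -1) — the answer is frame-independent, so this choice is without loss of generality.
1. E lies on line ZP with ZE:EP = -1:5 ⇒ E = (0, -1/4)
2. B is the centroid of triangle PNE ⇒ B = (1/3, 1/4)
line ZB meets NE at H = (-1/2, -3/8)
B = Z + t·(H−Z) with t = -2/3, so ZB:BH = -2/3:5/3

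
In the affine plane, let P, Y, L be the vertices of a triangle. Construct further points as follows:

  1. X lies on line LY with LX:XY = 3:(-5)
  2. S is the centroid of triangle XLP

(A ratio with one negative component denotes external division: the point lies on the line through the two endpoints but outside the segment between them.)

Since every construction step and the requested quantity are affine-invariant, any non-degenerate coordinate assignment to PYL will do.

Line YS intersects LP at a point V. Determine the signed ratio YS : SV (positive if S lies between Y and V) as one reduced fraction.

Assign P = (0, 0), Y = (1, 0), L = (0, 1) — the answer is frame-independent, so this choice is without loss of generality.
1. X lies on line LY with LX:XY = 3:(-5) ⇒ X = (-3/2, 5/2)
2. S is the centroid of triangle XLP ⇒ S = (-1/2, 7/6)
line YS meets LP at V = (0, 7/9)
S = Y + t·(V−Y) with t = 3/2, so YS:SV = 3/2:-1/2

YS:SV = -3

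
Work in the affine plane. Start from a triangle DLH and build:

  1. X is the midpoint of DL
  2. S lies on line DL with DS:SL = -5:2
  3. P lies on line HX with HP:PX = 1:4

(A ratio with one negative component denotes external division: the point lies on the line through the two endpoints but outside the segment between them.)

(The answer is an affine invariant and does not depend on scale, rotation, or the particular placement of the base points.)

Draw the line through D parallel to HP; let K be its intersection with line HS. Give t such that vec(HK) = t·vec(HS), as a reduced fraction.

Assign D = (0, 0), L = (1, 0), H = (0, 1) — the answer is frame-independent, so this choice is without loss of generality.
1. X is the midpoint of DL ⇒ X = (1/2, 0)
2. S lies on line DL with DS:SL = -5:2 ⇒ S = (5/3, 0)
3. P lies on line HX with HP:PX = 1:4 ⇒ P = (1/10, 4/5)
through D parallel to HP: direction (1/10, -1/5); meets HS at K = (-5/7, 10/7)
K = H + t·(S−H) with t = -3/7

t = -3/7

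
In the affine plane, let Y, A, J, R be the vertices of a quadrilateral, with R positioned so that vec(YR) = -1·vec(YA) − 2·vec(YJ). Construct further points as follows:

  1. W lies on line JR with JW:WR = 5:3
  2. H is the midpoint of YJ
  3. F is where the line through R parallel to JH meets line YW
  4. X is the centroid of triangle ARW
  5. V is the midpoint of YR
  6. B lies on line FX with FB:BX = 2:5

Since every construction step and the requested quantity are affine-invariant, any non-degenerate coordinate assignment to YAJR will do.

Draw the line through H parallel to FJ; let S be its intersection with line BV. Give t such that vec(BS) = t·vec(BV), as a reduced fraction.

Choose coordinates Y = (0, 0), A = (1, 0), J = (0, 1), R = (-1, -2).
1. W lies on line JR with JW:WR = 5:3 ⇒ W = (-5/8, -7/8)
2. H is the midpoint of YJ ⇒ H = (0, 1/2)
3. F is where the line through R parallel to JH meets line YW ⇒ F = (-1, -7/5)
4. X is the centroid of triangle ARW ⇒ X = (-5/24, -23/24)
5. V is the midpoint of YR ⇒ V = (-1/2, -1)
6. B lies on line FX with FB:BX = 2:5 ⇒ B = (-65/84, -107/84)
through H parallel to FJ: direction (1, 12/5); meets BV at S = (-5/7, -17/14)
S = B + t·(V−B) with t = 5/23

t = 5/23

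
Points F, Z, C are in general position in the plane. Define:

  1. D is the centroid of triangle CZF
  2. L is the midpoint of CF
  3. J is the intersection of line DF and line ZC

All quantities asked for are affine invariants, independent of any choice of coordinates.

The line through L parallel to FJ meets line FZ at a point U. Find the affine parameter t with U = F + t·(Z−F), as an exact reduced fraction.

Choose coordinates F = (0, 0), Z = (1, 0), C = (0, 1).
1. D is the centroid of triangle CZF ⇒ D = (1/3, 1/3)
2. L is the midpoint of CF ⇒ L = (0, 1/2)
3. J is the intersection of line DF and line ZC ⇒ J = (1/2, 1/2)
through L parallel to FJ: direction (1/2, 1/2); meets FZ at U = (-1/2, 0)
U = F + t·(Z−F) with t = -1/2

t = -1/2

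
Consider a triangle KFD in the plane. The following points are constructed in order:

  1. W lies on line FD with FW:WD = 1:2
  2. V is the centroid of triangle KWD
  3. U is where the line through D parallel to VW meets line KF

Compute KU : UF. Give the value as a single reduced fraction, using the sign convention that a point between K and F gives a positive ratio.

KU:UF = -4/3

Assign K = (0, 0), F = (1, 0), D = (0, 1) — the answer is frame-independent, so this choice is without loss of generality.
1. W lies on line FD with FW:WD = 1:2 ⇒ W = (2/3, 1/3)
2. V is the centroid of triangle KWD ⇒ V = (2/9, 4/9)
3. U is where the line through D parallel to VW meets line KF ⇒ U = (4, 0)
U = K + t·(F−K) with t = 4, so KU:UF = t:(1−t) = 4:-3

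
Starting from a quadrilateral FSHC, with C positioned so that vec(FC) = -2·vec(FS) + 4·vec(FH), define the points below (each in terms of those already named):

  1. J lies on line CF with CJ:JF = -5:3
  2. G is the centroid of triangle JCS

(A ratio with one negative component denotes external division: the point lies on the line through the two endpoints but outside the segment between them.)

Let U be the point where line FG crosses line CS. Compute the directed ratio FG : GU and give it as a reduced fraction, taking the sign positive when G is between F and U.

FG:GU = 1/5

Work in coordinates with F = (0, 0), S = (1, 0), H = (0, 1), C = (-2, 4).
1. J lies on line CF with CJ:JF = -5:3 ⇒ J = (3, -6)
2. G is the centroid of triangle JCS ⇒ G = (2/3, -2/3)
line FG meets CS at U = (4, -4)
G = F + t·(U−F) with t = 1/6, so FG:GU = 1/6:5/6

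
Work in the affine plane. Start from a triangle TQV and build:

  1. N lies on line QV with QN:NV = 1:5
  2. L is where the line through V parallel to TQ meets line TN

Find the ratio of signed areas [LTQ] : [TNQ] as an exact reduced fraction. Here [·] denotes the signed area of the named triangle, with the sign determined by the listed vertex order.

Assign T = (0, 0), Q = (1, 0), V = (0, 1) — the answer is frame-independent, so this choice is without loss of generality.
1. N lies on line QV with QN:NV = 1:5 ⇒ N = (5/6, 1/6)
2. L is where the line through V parallel to TQ meets line TN ⇒ L = (5, 1)
2·[LTQ] = 1, 2·[TNQ] = -1/6
[LTQ]:[TNQ] = 1:-1/6 = -6

[LTQ]:[TNQ] = -6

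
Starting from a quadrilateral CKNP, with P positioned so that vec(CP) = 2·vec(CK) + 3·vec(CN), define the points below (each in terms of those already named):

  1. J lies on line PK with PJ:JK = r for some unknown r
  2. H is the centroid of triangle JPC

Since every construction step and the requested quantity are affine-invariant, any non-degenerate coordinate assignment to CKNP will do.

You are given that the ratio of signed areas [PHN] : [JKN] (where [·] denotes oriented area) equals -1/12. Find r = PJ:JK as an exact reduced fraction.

Assign C = (0, 0), K = (1, 0), N = (0, 1), P = (2, 3) — the answer is frame-independent, so this choice is without loss of generality.
1. With PJ:JK = r, write λ = r/(r+1) so J = P + λ·(K−P); J is affine-linear in λ
2. H is the centroid of triangle JPC ⇒ H is an affine combination of earlier points and hence also affine-linear in λ
Every point depending on J is an affine combination of J and λ-independent points, so each such coordinate is linear in λ; the λ² term in each signed area is a multiple of (K−P)×(K−P) = 0, so 2·[PHN] and 2·[JKN] are each linear in λ. Evaluating at λ=0 and λ=1:
  2·[PHN] = -4/3·λ − 2/3,   2·[JKN] = 4·λ − 4
So [PHN]:[JKN] = (-4/3·λ − 2/3) / (4·λ − 4). Setting this equal to -1/12:
  -4/3·λ − 2/3 = -1/12·(4·λ − 4)  ⇒  λ = -1
Then r = λ/(1−λ) = (-1)/(2) = -1/2. Check: with r = -1/2, J = (3, 6) and [PHN]:[JKN] = -1/12 as required.

r = -1/2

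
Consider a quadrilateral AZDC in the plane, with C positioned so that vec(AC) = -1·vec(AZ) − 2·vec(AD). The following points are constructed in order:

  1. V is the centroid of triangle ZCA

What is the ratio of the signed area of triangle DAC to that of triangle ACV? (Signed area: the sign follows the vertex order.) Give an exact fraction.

Set A = (0, 0), Z = (1, 0), D = (0, 1), C = (-1, -2); any affine frame gives the same invariant.
1. V is the centroid of triangle ZCA ⇒ V = (0, -2/3)
2·[DAC] = -1, 2·[ACV] = 2/3
[DAC]:[ACV] = -1:2/3 = -3/2

[DAC]:[ACV] = -3/2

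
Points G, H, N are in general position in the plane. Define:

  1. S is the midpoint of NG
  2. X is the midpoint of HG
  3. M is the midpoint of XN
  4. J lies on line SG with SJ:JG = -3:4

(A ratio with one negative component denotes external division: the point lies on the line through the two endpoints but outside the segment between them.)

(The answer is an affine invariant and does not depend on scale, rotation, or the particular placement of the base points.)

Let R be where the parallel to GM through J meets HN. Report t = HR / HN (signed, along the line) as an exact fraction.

Work in coordinates with G = (0, 0), H = (1, 0), N = (0, 1).
1. S is the midpoint of NG ⇒ S = (0, 1/2)
2. X is the midpoint of HG ⇒ X = (1/2, 0)
3. M is the midpoint of XN ⇒ M = (1/4, 1/2)
4. J lies on line SG with SJ:JG = -3:4 ⇒ J = (0, 2)
through J parallel to GM: direction (1/4, 1/2); meets HN at R = (-1/3, 4/3)
R = H + t·(N−H) with t = 4/3

t = 4/3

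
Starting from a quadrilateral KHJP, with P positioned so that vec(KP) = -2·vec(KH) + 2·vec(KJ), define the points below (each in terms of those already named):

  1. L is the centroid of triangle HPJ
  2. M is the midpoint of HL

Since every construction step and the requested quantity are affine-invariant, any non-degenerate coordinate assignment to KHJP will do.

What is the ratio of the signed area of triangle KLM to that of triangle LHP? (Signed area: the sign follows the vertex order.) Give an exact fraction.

Set K = (0, 0), H = (1, 0), J = (0, 1), P = (-2, 2); any affine frame gives the same invariant.
1. L is the centroid of triangle HPJ ⇒ L = (-1/3, 1)
2. M is the midpoint of HL ⇒ M = (1/3, 1/2)
2·[KLM] = -1/2, 2·[LHP] = -1/3
[KLM]:[LHP] = -1/2:-1/3 = 3/2

[KLM]:[LHP] = 3/2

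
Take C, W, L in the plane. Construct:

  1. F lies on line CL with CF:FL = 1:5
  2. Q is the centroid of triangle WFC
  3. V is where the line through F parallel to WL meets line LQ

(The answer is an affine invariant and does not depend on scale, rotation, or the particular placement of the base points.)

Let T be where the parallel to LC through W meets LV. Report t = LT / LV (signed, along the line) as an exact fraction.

Work in coordinates with C = (0, 0), W = (1, 0), L = (0, 1).
1. F lies on line CL with CF:FL = 1:5 ⇒ F = (0, 1/6)
2. Q is the centroid of triangle WFC ⇒ Q = (1/3, 1/18)
3. V is where the line through F parallel to WL meets line LQ ⇒ V = (5/11, -19/66)
through W parallel to LC: direction (0, -1); meets LV at T = (1, -11/6)
T = L + t·(V−L) with t = 11/5

t = 11/5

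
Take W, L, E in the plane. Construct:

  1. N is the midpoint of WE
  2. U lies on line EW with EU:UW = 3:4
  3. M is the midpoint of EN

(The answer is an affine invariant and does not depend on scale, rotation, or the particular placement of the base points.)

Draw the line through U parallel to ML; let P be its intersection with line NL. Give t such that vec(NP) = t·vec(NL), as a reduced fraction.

Assign W = (0, 0), L = (1, 0), E = (0, 1) — the answer is frame-independent, so this choice is without loss of generality.
1. N is the midpoint of WE ⇒ N = (0, 1/2)
2. U lies on line EW with EU:UW = 3:4 ⇒ U = (0, 4/7)
3. M is the midpoint of EN ⇒ M = (0, 3/4)
through U parallel to ML: direction (1, -3/4); meets NL at P = (2/7, 5/14)
P = N + t·(L−N) with t = 2/7

t = 2/7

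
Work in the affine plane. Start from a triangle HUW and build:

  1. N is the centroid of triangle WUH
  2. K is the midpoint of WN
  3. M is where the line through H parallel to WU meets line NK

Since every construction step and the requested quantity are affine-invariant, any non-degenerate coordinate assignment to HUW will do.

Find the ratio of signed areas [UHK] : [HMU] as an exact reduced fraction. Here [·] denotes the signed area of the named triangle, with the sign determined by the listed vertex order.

Work in coordinates with H = (0, 0), U = (1, 0), W = (0, 1).
1. N is the centroid of triangle WUH ⇒ N = (1/3, 1/3)
2. K is the midpoint of WN ⇒ K = (1/6, 2/3)
3. M is where the line through H parallel to WU meets line NK ⇒ M = (1, -1)
2·[UHK] = -2/3, 2·[HMU] = 1
[UHK]:[HMU] = -2/3:1 = -2/3

[UHK]:[HMU] = -2/3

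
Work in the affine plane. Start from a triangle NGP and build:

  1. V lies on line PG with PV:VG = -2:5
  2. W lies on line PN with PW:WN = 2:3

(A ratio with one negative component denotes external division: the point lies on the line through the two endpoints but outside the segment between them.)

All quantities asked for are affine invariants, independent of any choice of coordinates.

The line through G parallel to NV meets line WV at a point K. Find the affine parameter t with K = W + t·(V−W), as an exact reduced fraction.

t = -19/6

Work in coordinates with N = (0, 0), G = (1, 0), P = (0, 1).
1. V lies on line PG with PV:VG = -2:5 ⇒ V = (-2/3, 5/3)
2. W lies on line PN with PW:WN = 2:3 ⇒ W = (0, 3/5)
through G parallel to NV: direction (-2/3, 5/3); meets WV at K = (19/9, -25/9)
K = W + t·(V−W) with t = -19/6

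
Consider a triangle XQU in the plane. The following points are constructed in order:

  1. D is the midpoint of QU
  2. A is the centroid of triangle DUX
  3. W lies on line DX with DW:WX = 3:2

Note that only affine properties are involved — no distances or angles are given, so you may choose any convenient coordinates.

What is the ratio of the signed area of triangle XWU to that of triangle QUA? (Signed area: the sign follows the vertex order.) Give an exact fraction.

[XWU]:[QUA] = 3/5

Set X = (0, 0), Q = (1, 0), U = (0, 1); any affine frame gives the same invariant.
1. D is the midpoint of QU ⇒ D = (1/2, 1/2)
2. A is the centroid of triangle DUX ⇒ A = (1/6, 1/2)
3. W lies on line DX with DW:WX = 3:2 ⇒ W = (1/5, 1/5)
2·[XWU] = 1/5, 2·[QUA] = 1/3
[XWU]:[QUA] = 1/5:1/3 = 3/5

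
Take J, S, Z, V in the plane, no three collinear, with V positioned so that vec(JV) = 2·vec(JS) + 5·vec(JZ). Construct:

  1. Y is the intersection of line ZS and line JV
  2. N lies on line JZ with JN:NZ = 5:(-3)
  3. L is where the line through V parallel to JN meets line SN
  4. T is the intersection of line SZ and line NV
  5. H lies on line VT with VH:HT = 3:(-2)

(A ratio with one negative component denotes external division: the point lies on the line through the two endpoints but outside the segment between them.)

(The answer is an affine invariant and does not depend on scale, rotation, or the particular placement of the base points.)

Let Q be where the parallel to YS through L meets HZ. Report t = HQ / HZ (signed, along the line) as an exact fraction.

Work in coordinates with J = (0, 0), S = (1, 0), Z = (0, 1), V = (2, 5).
1. Y is the intersection of line ZS and line JV ⇒ Y = (2/7, 5/7)
2. N lies on line JZ with JN:NZ = 5:(-3) ⇒ N = (0, 5/2)
3. L is where the line through V parallel to JN meets line SN ⇒ L = (2, -5/2)
4. T is the intersection of line SZ and line NV ⇒ T = (-2/3, 5/3)
5. H lies on line VT with VH:HT = 3:(-2) ⇒ H = (-6, -5)
through L parallel to YS: direction (5/7, -5/7); meets HZ at Q = (-3/4, 1/4)
Q = H + t·(Z−H) with t = 7/8

t = 7/8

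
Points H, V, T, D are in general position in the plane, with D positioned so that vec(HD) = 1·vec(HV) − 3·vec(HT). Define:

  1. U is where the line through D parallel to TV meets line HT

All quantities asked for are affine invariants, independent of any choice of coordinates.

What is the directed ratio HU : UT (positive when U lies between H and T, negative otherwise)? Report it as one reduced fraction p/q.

Assign H = (0, 0), V = (1, 0), T = (0, 1), D = (1, -3) — the answer is frame-independent, so this choice is without loss of generality.
1. U is where the line through D parallel to TV meets line HT ⇒ U = (0, -2)
U = H + t·(T−H) with t = -2, so HU:UT = t:(1−t) = -2:3

HU:UT = -2/3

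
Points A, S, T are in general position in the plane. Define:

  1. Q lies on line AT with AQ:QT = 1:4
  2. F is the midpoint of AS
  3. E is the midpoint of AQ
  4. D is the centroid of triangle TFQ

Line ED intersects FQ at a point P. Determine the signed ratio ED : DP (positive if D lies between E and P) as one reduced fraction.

ED:DP = -11/8

Choose coordinates A = (0, 0), S = (1, 0), T = (0, 1).
1. Q lies on line AT with AQ:QT = 1:4 ⇒ Q = (0, 1/5)
2. F is the midpoint of AS ⇒ F = (1/2, 0)
3. E is the midpoint of AQ ⇒ E = (0, 1/10)
4. D is the centroid of triangle TFQ ⇒ D = (1/6, 2/5)
line ED meets FQ at P = (1/22, 2/11)
D = E + t·(P−E) with t = 11/3, so ED:DP = 11/3:-8/3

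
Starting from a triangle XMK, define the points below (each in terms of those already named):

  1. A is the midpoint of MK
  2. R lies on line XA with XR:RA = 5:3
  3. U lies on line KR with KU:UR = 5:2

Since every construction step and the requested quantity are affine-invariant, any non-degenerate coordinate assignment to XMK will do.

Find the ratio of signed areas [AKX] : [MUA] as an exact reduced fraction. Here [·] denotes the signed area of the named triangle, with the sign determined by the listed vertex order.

Work in coordinates with X = (0, 0), M = (1, 0), K = (0, 1).
1. A is the midpoint of MK ⇒ A = (1/2, 1/2)
2. R lies on line XA with XR:RA = 5:3 ⇒ R = (5/16, 5/16)
3. U lies on line KR with KU:UR = 5:2 ⇒ U = (25/112, 57/112)
2·[AKX] = 1/2, 2·[MUA] = -15/112
[AKX]:[MUA] = 1/2:-15/112 = -56/15

[AKX]:[MUA] = -56/15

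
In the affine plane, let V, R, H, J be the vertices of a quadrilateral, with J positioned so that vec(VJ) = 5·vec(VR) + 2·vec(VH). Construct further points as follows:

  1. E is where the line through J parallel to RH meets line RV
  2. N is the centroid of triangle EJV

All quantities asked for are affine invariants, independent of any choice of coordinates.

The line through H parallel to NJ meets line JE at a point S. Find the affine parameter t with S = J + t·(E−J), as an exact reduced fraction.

Work in coordinates with V = (0, 0), R = (1, 0), H = (0, 1), J = (5, 2).
1. E is where the line through J parallel to RH meets line RV ⇒ E = (7, 0)
2. N is the centroid of triangle EJV ⇒ N = (4, 2/3)
through H parallel to NJ: direction (1, 4/3); meets JE at S = (18/7, 31/7)
S = J + t·(E−J) with t = -17/14

t = -17/14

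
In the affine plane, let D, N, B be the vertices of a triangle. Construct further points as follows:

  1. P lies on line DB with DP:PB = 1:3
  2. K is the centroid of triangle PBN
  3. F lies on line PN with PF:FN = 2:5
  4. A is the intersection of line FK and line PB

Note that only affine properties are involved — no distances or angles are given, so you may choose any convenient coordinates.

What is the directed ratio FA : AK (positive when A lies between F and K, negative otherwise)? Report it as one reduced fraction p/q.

Assign D = (0, 0), N = (1, 0), B = (0, 1) — the answer is frame-independent, so this choice is without loss of generality.
1. P lies on line DB with DP:PB = 1:3 ⇒ P = (0, 1/4)
2. K is the centroid of triangle PBN ⇒ K = (1/3, 5/12)
3. F lies on line PN with PF:FN = 2:5 ⇒ F = (2/7, 5/28)
4. A is the intersection of line FK and line PB ⇒ A = (0, -5/4)
A = F + t·(K−F) with t = -6, so FA:AK = t:(1−t) = -6:7

FA:AK = -6/7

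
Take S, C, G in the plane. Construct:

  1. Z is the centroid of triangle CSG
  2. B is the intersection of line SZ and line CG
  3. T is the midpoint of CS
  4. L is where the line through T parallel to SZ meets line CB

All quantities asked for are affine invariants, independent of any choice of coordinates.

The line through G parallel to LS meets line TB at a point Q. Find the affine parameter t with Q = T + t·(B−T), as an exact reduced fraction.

Set S = (0, 0), C = (1, 0), G = (0, 1); any affine frame gives the same invariant.
1. Z is the centroid of triangle CSG ⇒ Z = (1/3, 1/3)
2. B is the intersection of line SZ and line CG ⇒ B = (1/2, 1/2)
3. T is the midpoint of CS ⇒ T = (1/2, 0)
4. L is where the line through T parallel to SZ meets line CB ⇒ L = (3/4, 1/4)
through G parallel to LS: direction (-3/4, -1/4); meets TB at Q = (1/2, 7/6)
Q = T + t·(B−T) with t = 7/3

t = 7/3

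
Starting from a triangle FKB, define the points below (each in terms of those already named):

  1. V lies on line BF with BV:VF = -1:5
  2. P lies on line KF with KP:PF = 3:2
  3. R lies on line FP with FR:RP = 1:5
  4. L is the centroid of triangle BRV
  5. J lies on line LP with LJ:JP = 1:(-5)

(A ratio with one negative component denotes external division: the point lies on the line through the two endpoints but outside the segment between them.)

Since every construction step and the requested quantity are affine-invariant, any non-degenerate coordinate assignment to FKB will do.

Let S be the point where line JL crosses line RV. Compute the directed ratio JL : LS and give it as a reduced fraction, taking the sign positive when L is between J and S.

JL:LS = 19

Choose coordinates F = (0, 0), K = (1, 0), B = (0, 1).
1. V lies on line BF with BV:VF = -1:5 ⇒ V = (0, 5/4)
2. P lies on line KF with KP:PF = 3:2 ⇒ P = (2/5, 0)
3. R lies on line FP with FR:RP = 1:5 ⇒ R = (1/15, 0)
4. L is the centroid of triangle BRV ⇒ L = (1/45, 3/4)
5. J lies on line LP with LJ:JP = 1:(-5) ⇒ J = (-13/180, 15/16)
line JL meets RV at S = (31/1140, 225/304)
L = J + t·(S−J) with t = 19/20, so JL:LS = 19/20:1/20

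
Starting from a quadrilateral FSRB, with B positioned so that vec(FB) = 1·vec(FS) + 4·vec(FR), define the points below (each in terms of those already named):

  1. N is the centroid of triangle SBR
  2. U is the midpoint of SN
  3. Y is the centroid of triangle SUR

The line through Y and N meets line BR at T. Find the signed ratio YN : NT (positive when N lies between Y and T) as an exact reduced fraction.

Set F = (0, 0), S = (1, 0), R = (0, 1), B = (1, 4); any affine frame gives the same invariant.
1. N is the centroid of triangle SBR ⇒ N = (2/3, 5/3)
2. U is the midpoint of SN ⇒ U = (5/6, 5/6)
3. Y is the centroid of triangle SUR ⇒ Y = (11/18, 11/18)
line YN meets BR at T = (3/4, 13/4)
N = Y + t·(T−Y) with t = 2/5, so YN:NT = 2/5:3/5

YN:NT = 2/3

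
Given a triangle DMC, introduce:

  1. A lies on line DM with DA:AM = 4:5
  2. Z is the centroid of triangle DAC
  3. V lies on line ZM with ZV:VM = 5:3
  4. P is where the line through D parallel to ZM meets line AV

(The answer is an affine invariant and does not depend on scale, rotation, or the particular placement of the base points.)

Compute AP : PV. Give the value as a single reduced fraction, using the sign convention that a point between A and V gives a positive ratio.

Choose coordinates D = (0, 0), M = (1, 0), C = (0, 1).
1. A lies on line DM with DA:AM = 4:5 ⇒ A = (4/9, 0)
2. Z is the centroid of triangle DAC ⇒ Z = (4/27, 1/3)
3. V lies on line ZM with ZV:VM = 5:3 ⇒ V = (49/72, 1/8)
4. P is where the line through D parallel to ZM meets line AV ⇒ P = (23/90, -1/10)
P = A + t·(V−A) with t = -4/5, so AP:PV = t:(1−t) = -4/5:9/5

AP:PV = -4/9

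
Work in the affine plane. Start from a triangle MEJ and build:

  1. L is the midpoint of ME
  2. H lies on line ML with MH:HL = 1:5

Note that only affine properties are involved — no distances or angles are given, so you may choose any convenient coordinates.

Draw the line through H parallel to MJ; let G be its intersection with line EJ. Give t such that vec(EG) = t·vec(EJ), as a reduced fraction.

Set M = (0, 0), E = (1, 0), J = (0, 1); any affine frame gives the same invariant.
1. L is the midpoint of ME ⇒ L = (1/2, 0)
2. H lies on line ML with MH:HL = 1:5 ⇒ H = (1/12, 0)
through H parallel to MJ: direction (0, 1); meets EJ at G = (1/12, 11/12)
G = E + t·(J−E) with t = 11/12

t = 11/12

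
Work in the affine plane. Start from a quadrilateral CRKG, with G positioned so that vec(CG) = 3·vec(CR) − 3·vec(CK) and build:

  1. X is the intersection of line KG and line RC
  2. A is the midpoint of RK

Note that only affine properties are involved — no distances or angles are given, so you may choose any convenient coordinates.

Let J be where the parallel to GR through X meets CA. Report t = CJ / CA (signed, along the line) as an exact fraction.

t = 9/10

Choose coordinates C = (0, 0), R = (1, 0), K = (0, 1), G = (3, -3).
1. X is the intersection of line KG and line RC ⇒ X = (3/4, 0)
2. A is the midpoint of RK ⇒ A = (1/2, 1/2)
through X parallel to GR: direction (-2, 3); meets CA at J = (9/20, 9/20)
J = C + t·(A−C) with t = 9/10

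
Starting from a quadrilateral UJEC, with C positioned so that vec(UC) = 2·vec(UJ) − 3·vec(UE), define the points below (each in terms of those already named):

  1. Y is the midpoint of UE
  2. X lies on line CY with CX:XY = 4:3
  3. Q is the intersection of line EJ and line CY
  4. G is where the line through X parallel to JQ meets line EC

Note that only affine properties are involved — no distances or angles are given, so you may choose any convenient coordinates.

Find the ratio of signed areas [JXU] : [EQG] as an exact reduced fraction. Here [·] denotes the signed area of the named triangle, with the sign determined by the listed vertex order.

[JXU]:[EQG] = -21/16

Set U = (0, 0), J = (1, 0), E = (0, 1), C = (2, -3); any affine frame gives the same invariant.
1. Y is the midpoint of UE ⇒ Y = (0, 1/2)
2. X lies on line CY with CX:XY = 4:3 ⇒ X = (6/7, -1)
3. Q is the intersection of line EJ and line CY ⇒ Q = (-2/3, 5/3)
4. G is where the line through X parallel to JQ meets line EC ⇒ G = (8/7, -9/7)
2·[JXU] = -1, 2·[EQG] = 16/21
[JXU]:[EQG] = -1:16/21 = -21/16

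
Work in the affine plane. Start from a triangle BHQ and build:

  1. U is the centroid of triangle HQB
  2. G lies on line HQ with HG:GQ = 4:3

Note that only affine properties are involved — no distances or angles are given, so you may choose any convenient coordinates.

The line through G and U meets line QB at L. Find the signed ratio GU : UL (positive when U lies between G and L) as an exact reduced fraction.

Set B = (0, 0), H = (1, 0), Q = (0, 1); any affine frame gives the same invariant.
1. U is the centroid of triangle HQB ⇒ U = (1/3, 1/3)
2. G lies on line HQ with HG:GQ = 4:3 ⇒ G = (3/7, 4/7)
line GU meets QB at L = (0, -1/2)
U = G + t·(L−G) with t = 2/9, so GU:UL = 2/9:7/9

GU:UL = 2/7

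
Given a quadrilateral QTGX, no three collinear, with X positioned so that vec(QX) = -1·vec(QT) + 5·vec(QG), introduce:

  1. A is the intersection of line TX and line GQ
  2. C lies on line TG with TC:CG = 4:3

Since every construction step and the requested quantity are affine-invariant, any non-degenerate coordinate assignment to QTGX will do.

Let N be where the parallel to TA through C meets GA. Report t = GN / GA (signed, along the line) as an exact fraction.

Assign Q = (0, 0), T = (1, 0), G = (0, 1), X = (-1, 5) — the answer is frame-independent, so this choice is without loss of generality.
1. A is the intersection of line TX and line GQ ⇒ A = (0, 5/2)
2. C lies on line TG with TC:CG = 4:3 ⇒ C = (3/7, 4/7)
through C parallel to TA: direction (-1, 5/2); meets GA at N = (0, 23/14)
N = G + t·(A−G) with t = 3/7

t = 3/7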